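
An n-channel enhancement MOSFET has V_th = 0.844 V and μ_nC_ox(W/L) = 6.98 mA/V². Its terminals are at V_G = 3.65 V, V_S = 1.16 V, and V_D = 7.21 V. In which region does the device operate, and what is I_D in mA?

Saturation; I_D = 9.46 mA

V_GS = V_G − V_S = 3.65 − 1.16 = 2.49 V; V_DS = V_D − V_S = 7.21 − 1.16 = 6.05 V.
V_ov = V_GS − V_th = 2.49 − 0.844 = 1.65 V.
Since V_DS = 6.05 V ≥ V_ov = 1.65 V, the device is in saturation.
I_D = ½ k_n V_ov² = 0.5 × 6.98 × 1.65² = 9.46 mA.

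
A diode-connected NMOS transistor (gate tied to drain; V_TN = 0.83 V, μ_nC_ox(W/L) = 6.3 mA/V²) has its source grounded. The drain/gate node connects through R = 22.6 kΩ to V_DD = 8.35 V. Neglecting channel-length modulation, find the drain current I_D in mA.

With gate tied to drain, V_GS = V_DS ≥ V_GS − V_TN, so the device is in saturation.
KCL at the drain: ½ k_n (V_GS − V_TN)² = (V_DD − V_GS)/R.
Let x = V_GS − 0.83. Then 71.2 x² + x − 7.52 = 0, giving x = 0.318 V (positive root), so V_GS = 1.15 V.
I_D = (V_DD − V_GS)/R = (8.35 − 1.15) / 22.6 = 0.319 mA.

I_D = 0.319 mA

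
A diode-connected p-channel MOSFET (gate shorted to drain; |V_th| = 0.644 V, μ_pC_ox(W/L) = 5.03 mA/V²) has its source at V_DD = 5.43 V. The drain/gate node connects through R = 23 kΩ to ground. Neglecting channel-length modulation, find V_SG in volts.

With gate tied to drain, V_SG = V_SD ≥ V_SG − |V_th|, so the device is in saturation.
KCL at the drain: ½ k_p (V_SG − |V_th|)² = (V_DD − V_SG)/R.
Let x = V_SG − 0.644. Then 57.8 x² + x − 4.786 = 0, giving x = 0.279 V (positive root), so V_SG = 0.923 V.
I_D = (V_DD − V_SG)/R = (5.43 − 0.923) / 23 = 0.196 mA.

V_SG = 0.923 V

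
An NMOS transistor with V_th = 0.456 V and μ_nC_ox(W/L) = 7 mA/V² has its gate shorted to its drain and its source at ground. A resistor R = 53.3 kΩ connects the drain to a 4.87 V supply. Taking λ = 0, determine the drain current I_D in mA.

I_D = 0.0800 mA

With gate tied to drain, V_GS = V_DS ≥ V_GS − V_th, so the device is in saturation.
KCL at the drain: ½ k_n (V_GS − V_th)² = (V_DD − V_GS)/R.
Let x = V_GS − 0.456. Then 187 x² + x − 4.414 = 0, giving x = 0.151 V (positive root), so V_GS = 0.607 V.
I_D = (V_DD − V_GS)/R = (4.87 − 0.607) / 53.3 = 0.08 mA.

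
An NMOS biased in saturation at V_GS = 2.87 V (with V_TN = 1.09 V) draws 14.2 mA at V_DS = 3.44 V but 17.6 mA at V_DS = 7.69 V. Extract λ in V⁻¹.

λ = 0.0699 V⁻¹

With V_GS fixed, I_D ∝ (1 + λ V_DS) in saturation, so I_D2/I_D1 = (1 + λ V_DS2)/(1 + λ V_DS1).
17.6/14.2 = 1.239 = (1 + 7.69 λ)/(1 + 3.44 λ).
Solving: λ (I_D1 V_DS2 − I_D2 V_DS1) = I_D2 − I_D1, so λ = (17.6 − 14.2) / (14.2 × 7.69 − 17.6 × 3.44) = 3.4 / 48.7 = 0.0699 V⁻¹.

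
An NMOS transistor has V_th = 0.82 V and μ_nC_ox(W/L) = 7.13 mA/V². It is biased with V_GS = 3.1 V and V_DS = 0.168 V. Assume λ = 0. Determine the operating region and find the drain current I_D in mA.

Triode; I_D = 2.63 mA

V_ov = V_GS − V_th = 3.1 − 0.82 = 2.28 V.
Since V_DS = 0.168 V < V_ov = 2.28 V, the device is in the triode region.
I_D = k_n [V_ov · V_DS − ½ V_DS²] = 7.13 × [2.28 × 0.168 − 0.5 × 0.168²] = 2.63 mA.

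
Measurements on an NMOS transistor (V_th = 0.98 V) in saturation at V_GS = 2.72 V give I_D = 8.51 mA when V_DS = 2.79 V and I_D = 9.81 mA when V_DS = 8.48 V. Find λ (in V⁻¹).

λ = 0.0290 V⁻¹

With V_GS fixed, I_D ∝ (1 + λ V_DS) in saturation, so I_D2/I_D1 = (1 + λ V_DS2)/(1 + λ V_DS1).
9.81/8.51 = 1.153 = (1 + 8.48 λ)/(1 + 2.79 λ).
Solving: λ (I_D1 V_DS2 − I_D2 V_DS1) = I_D2 − I_D1, so λ = (9.81 − 8.51) / (8.51 × 8.48 − 9.81 × 2.79) = 1.3 / 44.8 = 0.029 V⁻¹.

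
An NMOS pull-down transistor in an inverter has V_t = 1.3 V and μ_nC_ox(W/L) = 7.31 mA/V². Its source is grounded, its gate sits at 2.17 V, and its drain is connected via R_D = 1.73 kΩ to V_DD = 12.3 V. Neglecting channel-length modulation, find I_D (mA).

V_GS = V_G = 2.17 V, so V_ov = 2.17 − 1.3 = 0.87 V.
Assume saturation: I_D = ½ k_n V_ov² = 0.5 × 7.31 × 0.87² = 2.77 mA, giving V_DS = V_DD − I_D R_D = 12.3 − 2.77 × 1.73 = 7.51 V.
V_DS = 7.51 V ≥ V_ov = 0.87 V, confirming saturation.

I_D = 2.77 mA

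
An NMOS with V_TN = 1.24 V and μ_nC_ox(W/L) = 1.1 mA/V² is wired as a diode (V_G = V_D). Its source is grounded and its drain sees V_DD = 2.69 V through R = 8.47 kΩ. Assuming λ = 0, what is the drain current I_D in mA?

With gate tied to drain, V_GS = V_DS ≥ V_GS − V_TN, so the device is in saturation.
KCL at the drain: ½ k_n (V_GS − V_TN)² = (V_DD − V_GS)/R.
Let x = V_GS − 1.24. Then 4.66 x² + x − 1.45 = 0, giving x = 0.461 V (positive root), so V_GS = 1.7 V.
I_D = (V_DD − V_GS)/R = (2.69 − 1.7) / 8.47 = 0.117 mA.

I_D = 0.117 mA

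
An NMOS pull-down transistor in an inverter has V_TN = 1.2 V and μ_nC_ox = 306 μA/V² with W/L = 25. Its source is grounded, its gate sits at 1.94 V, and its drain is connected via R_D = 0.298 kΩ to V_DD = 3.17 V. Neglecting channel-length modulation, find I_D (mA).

V_GS = V_G = 1.94 V, so V_ov = 1.94 − 1.2 = 0.74 V.
k_n = μ_nC_ox · (W/L) = 7.65 mA/V².
Assume saturation: I_D = ½ k_n V_ov² = 0.5 × 7.65 × 0.74² = 2.09 mA, giving V_DS = V_DD − I_D R_D = 3.17 − 2.09 × 0.298 = 2.55 V.
V_DS = 2.55 V ≥ V_ov = 0.74 V, confirming saturation.

I_D = 2.09 mA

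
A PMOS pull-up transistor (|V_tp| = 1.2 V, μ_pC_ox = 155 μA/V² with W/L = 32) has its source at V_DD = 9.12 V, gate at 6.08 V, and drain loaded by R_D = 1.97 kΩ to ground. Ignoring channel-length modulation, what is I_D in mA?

V_SG = V_DD − V_G = 9.12 − 6.08 = 3.04 V, so V_ov = 3.04 − 1.2 = 1.84 V.
k_p = μ_pC_ox · (W/L) = 4.96 mA/V².
Assume saturation: I_D = ½ k_p V_ov² = 0.5 × 4.96 × 1.84² = 8.4 mA, giving V_SD = V_DD − I_D R_D = 9.12 − 8.4 × 1.97 = -7.42 V.
But -7.42 V < V_ov = 1.84 V, so the device is actually in triode.
In triode I_D = k_p[V_ov V_SD − ½ V_SD²] and I_D = (V_DD − V_SD)/R_D. Equating: 4.89 V_SD² − 18.98 V_SD + 9.12 = 0, giving V_SD = 0.562 V (the root below V_ov).
I_D = (9.12 − 0.562) / 1.97 = 4.34 mA.

I_D = 4.34 mA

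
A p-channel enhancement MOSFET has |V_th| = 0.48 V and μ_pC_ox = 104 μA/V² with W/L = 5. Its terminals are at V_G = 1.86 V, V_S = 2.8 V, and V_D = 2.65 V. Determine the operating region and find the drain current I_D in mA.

V_SG = V_S − V_G = 2.8 − 1.86 = 0.94 V; V_SD = V_S − V_D = 2.8 − 2.65 = 0.15 V.
k_p = μ_pC_ox · (W/L) = 0.52 mA/V².
V_ov = V_SG − |V_th| = 0.94 − 0.48 = 0.46 V.
Since V_SD = 0.15 V < V_ov = 0.46 V, the device is in the triode region.
I_D = k_p [V_ov · V_SD − ½ V_SD²] = 0.52 × [0.46 × 0.15 − 0.5 × 0.15²] = 0.03 mA.

Triode; I_D = 0.0300 mA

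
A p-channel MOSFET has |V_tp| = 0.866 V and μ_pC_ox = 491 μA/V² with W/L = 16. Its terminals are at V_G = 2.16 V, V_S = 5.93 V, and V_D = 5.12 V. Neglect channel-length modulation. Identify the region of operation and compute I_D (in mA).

Triode; I_D = 15.9 mA

V_SG = V_S − V_G = 5.93 − 2.16 = 3.77 V; V_SD = V_S − V_D = 5.93 − 5.12 = 0.81 V.
k_p = μ_pC_ox · (W/L) = 7.856 mA/V².
V_ov = V_SG − |V_tp| = 3.77 − 0.866 = 2.9 V.
Since V_SD = 0.81 V < V_ov = 2.9 V, the device is in the triode region.
I_D = k_p [V_ov · V_SD − ½ V_SD²] = 7.856 × [2.9 × 0.81 − 0.5 × 0.81²] = 15.9 mA.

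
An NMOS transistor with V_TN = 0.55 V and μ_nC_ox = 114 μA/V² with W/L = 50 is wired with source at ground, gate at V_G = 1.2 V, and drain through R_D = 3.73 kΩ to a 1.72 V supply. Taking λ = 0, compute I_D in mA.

I_D = 0.427 mA

V_GS = V_G = 1.2 V, so V_ov = 1.2 − 0.55 = 0.65 V.
k_n = μ_nC_ox · (W/L) = 5.7 mA/V².
Assume saturation: I_D = ½ k_n V_ov² = 0.5 × 5.7 × 0.65² = 1.2 mA, giving V_DS = V_DD − I_D R_D = 1.72 − 1.2 × 3.73 = -2.77 V.
But -2.77 V < V_ov = 0.65 V, so the device is actually in triode.
In triode I_D = k_n[V_ov V_DS − ½ V_DS²] and I_D = (V_DD − V_DS)/R_D. Equating: 10.6 V_DS² − 14.82 V_DS + 1.72 = 0, giving V_DS = 0.128 V (the root below V_ov).
I_D = (1.72 − 0.128) / 3.73 = 0.427 mA.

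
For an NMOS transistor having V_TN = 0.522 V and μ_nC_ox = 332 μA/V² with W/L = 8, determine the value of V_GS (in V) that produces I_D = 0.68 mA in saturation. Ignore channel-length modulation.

k_n = μ_nC_ox · (W/L) = 2.656 mA/V².
In saturation I_D = ½ k_n (V_GS − V_TN)², so V_GS − V_TN = √(2 I_D / k_n) = √(2 × 0.68 / 2.656) = 0.716 V.
V_GS = 0.522 + 0.716 = 1.24 V.

V_GS = 1.24 V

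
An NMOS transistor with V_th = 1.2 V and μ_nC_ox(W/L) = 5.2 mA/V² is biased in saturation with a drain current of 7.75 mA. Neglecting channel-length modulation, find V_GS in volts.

In saturation I_D = ½ k_n (V_GS − V_th)², so V_GS − V_th = √(2 I_D / k_n) = √(2 × 7.75 / 5.2) = 1.73 V.
V_GS = 1.2 + 1.73 = 2.93 V.

V_GS = 2.93 V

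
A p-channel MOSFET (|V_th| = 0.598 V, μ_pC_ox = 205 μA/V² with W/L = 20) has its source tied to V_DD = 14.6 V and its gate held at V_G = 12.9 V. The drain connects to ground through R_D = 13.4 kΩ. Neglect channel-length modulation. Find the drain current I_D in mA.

V_SG = V_DD − V_G = 14.6 − 12.9 = 1.7 V, so V_ov = 1.7 − 0.598 = 1.1 V.
k_p = μ_pC_ox · (W/L) = 4.1 mA/V².
Assume saturation: I_D = ½ k_p V_ov² = 0.5 × 4.1 × 1.1² = 2.49 mA, giving V_SD = V_DD − I_D R_D = 14.6 − 2.49 × 13.4 = -18.8 V.
But -18.8 V < V_ov = 1.1 V, so the device is actually in triode.
In triode I_D = k_p[V_ov V_SD − ½ V_SD²] and I_D = (V_DD − V_SD)/R_D. Equating: 27.5 V_SD² − 61.54 V_SD + 14.6 = 0, giving V_SD = 0.27 V (the root below V_ov).
I_D = (14.6 − 0.27) / 13.4 = 1.07 mA.

I_D = 1.07 mA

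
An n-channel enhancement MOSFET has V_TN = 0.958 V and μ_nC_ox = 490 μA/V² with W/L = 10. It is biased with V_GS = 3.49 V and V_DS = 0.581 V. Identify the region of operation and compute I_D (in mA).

k_n = μ_nC_ox · (W/L) = 4.9 mA/V².
V_ov = V_GS − V_TN = 3.49 − 0.958 = 2.53 V.
Since V_DS = 0.581 V < V_ov = 2.53 V, the device is in the triode region.
I_D = k_n [V_ov · V_DS − ½ V_DS²] = 4.9 × [2.53 × 0.581 − 0.5 × 0.581²] = 6.38 mA.

Triode; I_D = 6.38 mA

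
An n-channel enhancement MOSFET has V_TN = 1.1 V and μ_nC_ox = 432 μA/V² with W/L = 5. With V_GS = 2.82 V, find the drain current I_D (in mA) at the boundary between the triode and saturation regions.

I_D = 3.20 mA

At the boundary V_DS = V_ov = V_GS − V_TN = 2.82 − 1.1 = 1.72 V.
k_n = μ_nC_ox · (W/L) = 2.16 mA/V².
I_D = ½ k_n V_ov² = 0.5 × 2.16 × 1.72² = 3.2 mA.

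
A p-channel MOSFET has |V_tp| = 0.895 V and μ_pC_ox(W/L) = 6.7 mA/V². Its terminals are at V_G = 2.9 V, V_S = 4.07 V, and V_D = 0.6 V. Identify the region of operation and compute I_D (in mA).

V_SG = V_S − V_G = 4.07 − 2.9 = 1.17 V; V_SD = V_S − V_D = 4.07 − 0.6 = 3.47 V.
V_ov = V_SG − |V_tp| = 1.17 − 0.895 = 0.275 V.
Since V_SD = 3.47 V ≥ V_ov = 0.275 V, the device is in saturation.
I_D = ½ k_p V_ov² = 0.5 × 6.7 × 0.275² = 0.253 mA.

Saturation; I_D = 0.253 mA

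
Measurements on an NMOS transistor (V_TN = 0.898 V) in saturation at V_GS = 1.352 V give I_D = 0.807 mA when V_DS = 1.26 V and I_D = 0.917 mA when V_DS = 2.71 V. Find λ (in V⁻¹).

With V_GS fixed, I_D ∝ (1 + λ V_DS) in saturation, so I_D2/I_D1 = (1 + λ V_DS2)/(1 + λ V_DS1).
0.917/0.807 = 1.136 = (1 + 2.71 λ)/(1 + 1.26 λ).
Solving: λ (I_D1 V_DS2 − I_D2 V_DS1) = I_D2 − I_D1, so λ = (0.917 − 0.807) / (0.807 × 2.71 − 0.917 × 1.26) = 0.11 / 1.03 = 0.107 V⁻¹.

λ = 0.107 V⁻¹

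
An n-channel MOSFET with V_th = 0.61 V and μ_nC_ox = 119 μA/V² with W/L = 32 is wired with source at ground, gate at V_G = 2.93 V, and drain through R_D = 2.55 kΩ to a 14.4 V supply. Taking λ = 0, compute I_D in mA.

V_GS = V_G = 2.93 V, so V_ov = 2.93 − 0.61 = 2.32 V.
k_n = μ_nC_ox · (W/L) = 3.808 mA/V².
Assume saturation: I_D = ½ k_n V_ov² = 0.5 × 3.808 × 2.32² = 10.2 mA, giving V_DS = V_DD − I_D R_D = 14.4 − 10.2 × 2.55 = -11.7 V.
But -11.7 V < V_ov = 2.32 V, so the device is actually in triode.
In triode I_D = k_n[V_ov V_DS − ½ V_DS²] and I_D = (V_DD − V_DS)/R_D. Equating: 4.86 V_DS² − 23.53 V_DS + 14.4 = 0, giving V_DS = 0.719 V (the root below V_ov).
I_D = (14.4 − 0.719) / 2.55 = 5.37 mA.

I_D = 5.37 mA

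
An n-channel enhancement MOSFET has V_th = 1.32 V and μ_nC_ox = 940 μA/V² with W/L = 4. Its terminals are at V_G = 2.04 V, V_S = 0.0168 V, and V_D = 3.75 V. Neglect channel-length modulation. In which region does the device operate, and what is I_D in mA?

Saturation; I_D = 0.930 mA

V_GS = V_G − V_S = 2.04 − 0.0168 = 2.02 V; V_DS = V_D − V_S = 3.75 − 0.0168 = 3.73 V.
k_n = μ_nC_ox · (W/L) = 3.76 mA/V².
V_ov = V_GS − V_th = 2.02 − 1.32 = 0.703 V.
Since V_DS = 3.73 V ≥ V_ov = 0.703 V, the device is in saturation.
I_D = ½ k_n V_ov² = 0.5 × 3.76 × 0.703² = 0.93 mA.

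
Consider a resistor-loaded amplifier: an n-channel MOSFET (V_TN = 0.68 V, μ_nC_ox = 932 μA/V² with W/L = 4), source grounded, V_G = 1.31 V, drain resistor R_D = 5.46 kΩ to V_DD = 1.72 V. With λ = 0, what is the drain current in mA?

V_GS = V_G = 1.31 V, so V_ov = 1.31 − 0.68 = 0.63 V.
k_n = μ_nC_ox · (W/L) = 3.728 mA/V².
Assume saturation: I_D = ½ k_n V_ov² = 0.5 × 3.728 × 0.63² = 0.74 mA, giving V_DS = V_DD − I_D R_D = 1.72 − 0.74 × 5.46 = -2.32 V.
But -2.32 V < V_ov = 0.63 V, so the device is actually in triode.
In triode I_D = k_n[V_ov V_DS − ½ V_DS²] and I_D = (V_DD − V_DS)/R_D. Equating: 10.2 V_DS² − 13.82 V_DS + 1.72 = 0, giving V_DS = 0.139 V (the root below V_ov).
I_D = (1.72 − 0.139) / 5.46 = 0.29 mA.

I_D = 0.290 mA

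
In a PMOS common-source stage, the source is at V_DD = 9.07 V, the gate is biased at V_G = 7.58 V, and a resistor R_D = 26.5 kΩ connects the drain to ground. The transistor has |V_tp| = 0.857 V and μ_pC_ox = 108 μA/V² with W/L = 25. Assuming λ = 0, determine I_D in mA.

I_D = 0.333 mA

V_SG = V_DD − V_G = 9.07 − 7.58 = 1.49 V, so V_ov = 1.49 − 0.857 = 0.633 V.
k_p = μ_pC_ox · (W/L) = 2.7 mA/V².
Assume saturation: I_D = ½ k_p V_ov² = 0.5 × 2.7 × 0.633² = 0.541 mA, giving V_SD = V_DD − I_D R_D = 9.07 − 0.541 × 26.5 = -5.26 V.
But -5.26 V < V_ov = 0.633 V, so the device is actually in triode.
In triode I_D = k_p[V_ov V_SD − ½ V_SD²] and I_D = (V_DD − V_SD)/R_D. Equating: 35.8 V_SD² − 46.29 V_SD + 9.07 = 0, giving V_SD = 0.241 V (the root below V_ov).
I_D = (9.07 − 0.241) / 26.5 = 0.333 mA.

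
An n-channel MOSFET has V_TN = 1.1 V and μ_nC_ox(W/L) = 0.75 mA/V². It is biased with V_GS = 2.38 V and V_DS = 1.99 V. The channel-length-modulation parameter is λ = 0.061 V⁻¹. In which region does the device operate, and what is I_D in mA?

V_ov = V_GS − V_TN = 2.38 − 1.1 = 1.28 V.
Since V_DS = 1.99 V ≥ V_ov = 1.28 V, the device is in saturation.
I_D = ½ k_n V_ov² (1 + λ V_DS) = 0.5 × 0.75 × 1.28² × (1 + 0.061 × 1.99) = 0.689 mA.

Saturation; I_D = 0.689 mA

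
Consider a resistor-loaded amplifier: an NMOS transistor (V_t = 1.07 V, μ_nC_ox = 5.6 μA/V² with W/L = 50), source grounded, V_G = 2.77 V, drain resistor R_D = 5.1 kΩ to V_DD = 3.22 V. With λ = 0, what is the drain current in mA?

V_GS = V_G = 2.77 V, so V_ov = 2.77 − 1.07 = 1.7 V.
k_n = μ_nC_ox · (W/L) = 0.28 mA/V².
Assume saturation: I_D = ½ k_n V_ov² = 0.5 × 0.28 × 1.7² = 0.405 mA, giving V_DS = V_DD − I_D R_D = 3.22 − 0.405 × 5.1 = 1.16 V.
But 1.16 V < V_ov = 1.7 V, so the device is actually in triode.
In triode I_D = k_n[V_ov V_DS − ½ V_DS²] and I_D = (V_DD − V_DS)/R_D. Equating: 0.714 V_DS² − 3.428 V_DS + 3.22 = 0, giving V_DS = 1.28 V (the root below V_ov).
I_D = (3.22 − 1.28) / 5.1 = 0.38 mA.

I_D = 0.380 mA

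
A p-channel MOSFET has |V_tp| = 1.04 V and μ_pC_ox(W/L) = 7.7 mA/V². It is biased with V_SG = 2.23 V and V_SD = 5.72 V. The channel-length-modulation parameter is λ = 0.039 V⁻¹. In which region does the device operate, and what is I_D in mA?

V_ov = V_SG − |V_tp| = 2.23 − 1.04 = 1.19 V.
Since V_SD = 5.72 V ≥ V_ov = 1.19 V, the device is in saturation.
I_D = ½ k_p V_ov² (1 + λ V_SD) = 0.5 × 7.7 × 1.19² × (1 + 0.039 × 5.72) = 6.67 mA.

Saturation; I_D = 6.67 mA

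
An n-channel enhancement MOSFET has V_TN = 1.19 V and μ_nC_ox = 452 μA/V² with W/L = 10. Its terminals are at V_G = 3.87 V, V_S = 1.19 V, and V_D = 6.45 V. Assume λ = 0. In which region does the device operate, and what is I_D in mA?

Saturation; I_D = 5.02 mA

V_GS = V_G − V_S = 3.87 − 1.19 = 2.68 V; V_DS = V_D − V_S = 6.45 − 1.19 = 5.26 V.
k_n = μ_nC_ox · (W/L) = 4.52 mA/V².
V_ov = V_GS − V_TN = 2.68 − 1.19 = 1.49 V.
Since V_DS = 5.26 V ≥ V_ov = 1.49 V, the device is in saturation.
I_D = ½ k_n V_ov² = 0.5 × 4.52 × 1.49² = 5.02 mA.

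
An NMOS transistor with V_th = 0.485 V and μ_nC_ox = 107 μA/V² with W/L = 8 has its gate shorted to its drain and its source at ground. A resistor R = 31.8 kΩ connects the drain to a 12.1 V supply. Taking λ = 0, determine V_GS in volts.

V_GS = 1.37 V

With gate tied to drain, V_GS = V_DS ≥ V_GS − V_th, so the device is in saturation.
k_n = μ_nC_ox · (W/L) = 0.856 mA/V².
KCL at the drain: ½ k_n (V_GS − V_th)² = (V_DD − V_GS)/R.
Let x = V_GS − 0.485. Then 13.6 x² + x − 11.62 = 0, giving x = 0.888 V (positive root), so V_GS = 1.37 V.
I_D = (V_DD − V_GS)/R = (12.1 − 1.37) / 31.8 = 0.337 mA.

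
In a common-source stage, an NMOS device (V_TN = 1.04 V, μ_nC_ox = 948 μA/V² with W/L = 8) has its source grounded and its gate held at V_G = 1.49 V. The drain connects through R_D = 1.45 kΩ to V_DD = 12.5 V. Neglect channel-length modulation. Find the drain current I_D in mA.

I_D = 0.768 mA

V_GS = V_G = 1.49 V, so V_ov = 1.49 − 1.04 = 0.45 V.
k_n = μ_nC_ox · (W/L) = 7.584 mA/V².
Assume saturation: I_D = ½ k_n V_ov² = 0.5 × 7.584 × 0.45² = 0.768 mA, giving V_DS = V_DD − I_D R_D = 12.5 − 0.768 × 1.45 = 11.4 V.
V_DS = 11.4 V ≥ V_ov = 0.45 V, confirming saturation.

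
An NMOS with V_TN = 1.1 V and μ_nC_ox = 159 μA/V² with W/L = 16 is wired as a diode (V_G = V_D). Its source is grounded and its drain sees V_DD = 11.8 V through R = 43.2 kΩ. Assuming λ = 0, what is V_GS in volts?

With gate tied to drain, V_GS = V_DS ≥ V_GS − V_TN, so the device is in saturation.
k_n = μ_nC_ox · (W/L) = 2.544 mA/V².
KCL at the drain: ½ k_n (V_GS − V_TN)² = (V_DD − V_GS)/R.
Let x = V_GS − 1.1. Then 55 x² + x − 10.7 = 0, giving x = 0.432 V (positive root), so V_GS = 1.53 V.
I_D = (V_DD − V_GS)/R = (11.8 − 1.53) / 43.2 = 0.238 mA.

V_GS = 1.53 V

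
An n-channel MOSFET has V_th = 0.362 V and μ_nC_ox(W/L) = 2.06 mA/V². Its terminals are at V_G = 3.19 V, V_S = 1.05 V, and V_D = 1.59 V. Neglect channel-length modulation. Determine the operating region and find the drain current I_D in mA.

V_GS = V_G − V_S = 3.19 − 1.05 = 2.14 V; V_DS = V_D − V_S = 1.59 − 1.05 = 0.54 V.
V_ov = V_GS − V_th = 2.14 − 0.362 = 1.78 V.
Since V_DS = 0.54 V < V_ov = 1.78 V, the device is in the triode region.
I_D = k_n [V_ov · V_DS − ½ V_DS²] = 2.06 × [1.78 × 0.54 − 0.5 × 0.54²] = 1.68 mA.

Triode; I_D = 1.68 mA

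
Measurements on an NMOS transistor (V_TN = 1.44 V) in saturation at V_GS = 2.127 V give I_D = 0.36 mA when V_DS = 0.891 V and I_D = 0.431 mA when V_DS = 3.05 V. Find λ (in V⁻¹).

With V_GS fixed, I_D ∝ (1 + λ V_DS) in saturation, so I_D2/I_D1 = (1 + λ V_DS2)/(1 + λ V_DS1).
0.431/0.36 = 1.197 = (1 + 3.05 λ)/(1 + 0.891 λ).
Solving: λ (I_D1 V_DS2 − I_D2 V_DS1) = I_D2 − I_D1, so λ = (0.431 − 0.36) / (0.36 × 3.05 − 0.431 × 0.891) = 0.071 / 0.714 = 0.0994 V⁻¹.

λ = 0.0994 V⁻¹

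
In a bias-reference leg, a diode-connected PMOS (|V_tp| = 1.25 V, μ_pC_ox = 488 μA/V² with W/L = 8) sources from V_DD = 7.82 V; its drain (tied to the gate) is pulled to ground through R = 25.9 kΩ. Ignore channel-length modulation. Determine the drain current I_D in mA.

I_D = 0.240 mA

With gate tied to drain, V_SG = V_SD ≥ V_SG − |V_tp|, so the device is in saturation.
k_p = μ_pC_ox · (W/L) = 3.904 mA/V².
KCL at the drain: ½ k_p (V_SG − |V_tp|)² = (V_DD − V_SG)/R.
Let x = V_SG − 1.25. Then 50.6 x² + x − 6.57 = 0, giving x = 0.351 V (positive root), so V_SG = 1.6 V.
I_D = (V_DD − V_SG)/R = (7.82 − 1.6) / 25.9 = 0.24 mA.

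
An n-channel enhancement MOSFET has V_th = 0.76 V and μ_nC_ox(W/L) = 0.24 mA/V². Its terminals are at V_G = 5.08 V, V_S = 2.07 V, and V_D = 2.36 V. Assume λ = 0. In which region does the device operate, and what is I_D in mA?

V_GS = V_G − V_S = 5.08 − 2.07 = 3.01 V; V_DS = V_D − V_S = 2.36 − 2.07 = 0.29 V.
V_ov = V_GS − V_th = 3.01 − 0.76 = 2.25 V.
Since V_DS = 0.29 V < V_ov = 2.25 V, the device is in the triode region.
I_D = k_n [V_ov · V_DS − ½ V_DS²] = 0.24 × [2.25 × 0.29 − 0.5 × 0.29²] = 0.147 mA.

Triode; I_D = 0.147 mA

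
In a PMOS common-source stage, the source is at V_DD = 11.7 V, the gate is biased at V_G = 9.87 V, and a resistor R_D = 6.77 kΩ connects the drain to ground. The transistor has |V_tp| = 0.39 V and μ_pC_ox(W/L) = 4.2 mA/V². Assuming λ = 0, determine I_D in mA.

V_SG = V_DD − V_G = 11.7 − 9.87 = 1.83 V, so V_ov = 1.83 − 0.39 = 1.44 V.
Assume saturation: I_D = ½ k_p V_ov² = 0.5 × 4.2 × 1.44² = 4.35 mA, giving V_SD = V_DD − I_D R_D = 11.7 − 4.35 × 6.77 = -17.8 V.
But -17.8 V < V_ov = 1.44 V, so the device is actually in triode.
In triode I_D = k_p[V_ov V_SD − ½ V_SD²] and I_D = (V_DD − V_SD)/R_D. Equating: 14.2 V_SD² − 41.94 V_SD + 11.7 = 0, giving V_SD = 0.312 V (the root below V_ov).
I_D = (11.7 − 0.312) / 6.77 = 1.68 mA.

I_D = 1.68 mA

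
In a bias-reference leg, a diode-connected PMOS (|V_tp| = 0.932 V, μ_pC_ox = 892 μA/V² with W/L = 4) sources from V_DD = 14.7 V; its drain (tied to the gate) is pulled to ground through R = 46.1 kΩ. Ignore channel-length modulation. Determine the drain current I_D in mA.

I_D = 0.290 mA

With gate tied to drain, V_SG = V_SD ≥ V_SG − |V_tp|, so the device is in saturation.
k_p = μ_pC_ox · (W/L) = 3.568 mA/V².
KCL at the drain: ½ k_p (V_SG − |V_tp|)² = (V_DD − V_SG)/R.
Let x = V_SG − 0.932. Then 82.2 x² + x − 13.77 = 0, giving x = 0.403 V (positive root), so V_SG = 1.34 V.
I_D = (V_DD − V_SG)/R = (14.7 − 1.34) / 46.1 = 0.29 mA.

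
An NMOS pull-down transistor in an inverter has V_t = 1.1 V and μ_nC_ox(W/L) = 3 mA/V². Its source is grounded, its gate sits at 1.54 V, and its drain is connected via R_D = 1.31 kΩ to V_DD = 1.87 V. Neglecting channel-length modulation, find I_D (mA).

I_D = 0.290 mA

V_GS = V_G = 1.54 V, so V_ov = 1.54 − 1.1 = 0.44 V.
Assume saturation: I_D = ½ k_n V_ov² = 0.5 × 3 × 0.44² = 0.29 mA, giving V_DS = V_DD − I_D R_D = 1.87 − 0.29 × 1.31 = 1.49 V.
V_DS = 1.49 V ≥ V_ov = 0.44 V, confirming saturation.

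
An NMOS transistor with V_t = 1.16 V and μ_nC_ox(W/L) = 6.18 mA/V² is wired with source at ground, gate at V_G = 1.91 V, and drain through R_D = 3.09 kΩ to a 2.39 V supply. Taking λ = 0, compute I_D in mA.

V_GS = V_G = 1.91 V, so V_ov = 1.91 − 1.16 = 0.75 V.
Assume saturation: I_D = ½ k_n V_ov² = 0.5 × 6.18 × 0.75² = 1.74 mA, giving V_DS = V_DD − I_D R_D = 2.39 − 1.74 × 3.09 = -2.98 V.
But -2.98 V < V_ov = 0.75 V, so the device is actually in triode.
In triode I_D = k_n[V_ov V_DS − ½ V_DS²] and I_D = (V_DD − V_DS)/R_D. Equating: 9.55 V_DS² − 15.32 V_DS + 2.39 = 0, giving V_DS = 0.175 V (the root below V_ov).
I_D = (2.39 − 0.175) / 3.09 = 0.717 mA.

I_D = 0.717 mA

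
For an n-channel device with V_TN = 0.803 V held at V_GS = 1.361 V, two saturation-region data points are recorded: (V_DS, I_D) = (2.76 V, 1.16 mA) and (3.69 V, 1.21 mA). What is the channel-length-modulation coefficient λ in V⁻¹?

λ = 0.0531 V⁻¹

With V_GS fixed, I_D ∝ (1 + λ V_DS) in saturation, so I_D2/I_D1 = (1 + λ V_DS2)/(1 + λ V_DS1).
1.21/1.16 = 1.043 = (1 + 3.69 λ)/(1 + 2.76 λ).
Solving: λ (I_D1 V_DS2 − I_D2 V_DS1) = I_D2 − I_D1, so λ = (1.21 − 1.16) / (1.16 × 3.69 − 1.21 × 2.76) = 0.05 / 0.941 = 0.0531 V⁻¹.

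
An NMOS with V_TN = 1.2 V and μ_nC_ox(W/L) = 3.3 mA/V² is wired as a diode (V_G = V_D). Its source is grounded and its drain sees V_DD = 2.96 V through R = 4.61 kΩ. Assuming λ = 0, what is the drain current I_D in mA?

With gate tied to drain, V_GS = V_DS ≥ V_GS − V_TN, so the device is in saturation.
KCL at the drain: ½ k_n (V_GS − V_TN)² = (V_DD − V_GS)/R.
Let x = V_GS − 1.2. Then 7.61 x² + x − 1.76 = 0, giving x = 0.42 V (positive root), so V_GS = 1.62 V.
I_D = (V_DD − V_GS)/R = (2.96 − 1.62) / 4.61 = 0.291 mA.

I_D = 0.291 mA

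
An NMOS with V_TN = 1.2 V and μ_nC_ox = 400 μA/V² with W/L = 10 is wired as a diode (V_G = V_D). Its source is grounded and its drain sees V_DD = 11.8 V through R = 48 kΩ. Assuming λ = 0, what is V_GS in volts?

With gate tied to drain, V_GS = V_DS ≥ V_GS − V_TN, so the device is in saturation.
k_n = μ_nC_ox · (W/L) = 4 mA/V².
KCL at the drain: ½ k_n (V_GS − V_TN)² = (V_DD − V_GS)/R.
Let x = V_GS − 1.2. Then 96 x² + x − 10.6 = 0, giving x = 0.327 V (positive root), so V_GS = 1.53 V.
I_D = (V_DD − V_GS)/R = (11.8 − 1.53) / 48 = 0.214 mA.

V_GS = 1.53 V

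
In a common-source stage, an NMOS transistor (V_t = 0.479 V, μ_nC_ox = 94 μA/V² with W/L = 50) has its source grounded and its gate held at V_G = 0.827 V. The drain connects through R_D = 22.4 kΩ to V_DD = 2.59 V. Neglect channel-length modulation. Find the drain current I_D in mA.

V_GS = V_G = 0.827 V, so V_ov = 0.827 − 0.479 = 0.348 V.
k_n = μ_nC_ox · (W/L) = 4.7 mA/V².
Assume saturation: I_D = ½ k_n V_ov² = 0.5 × 4.7 × 0.348² = 0.285 mA, giving V_DS = V_DD − I_D R_D = 2.59 − 0.285 × 22.4 = -3.78 V.
But -3.78 V < V_ov = 0.348 V, so the device is actually in triode.
In triode I_D = k_n[V_ov V_DS − ½ V_DS²] and I_D = (V_DD − V_DS)/R_D. Equating: 52.6 V_DS² − 37.64 V_DS + 2.59 = 0, giving V_DS = 0.0771 V (the root below V_ov).
I_D = (2.59 − 0.0771) / 22.4 = 0.112 mA.

I_D = 0.112 mA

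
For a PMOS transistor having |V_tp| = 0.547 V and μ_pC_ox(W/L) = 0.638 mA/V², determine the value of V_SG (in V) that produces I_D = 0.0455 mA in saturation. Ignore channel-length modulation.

In saturation I_D = ½ k_p (V_SG − |V_tp|)², so V_SG − |V_tp| = √(2 I_D / k_p) = √(2 × 0.0455 / 0.638) = 0.378 V.
V_SG = 0.547 + 0.378 = 0.925 V.

V_SG = 0.925 V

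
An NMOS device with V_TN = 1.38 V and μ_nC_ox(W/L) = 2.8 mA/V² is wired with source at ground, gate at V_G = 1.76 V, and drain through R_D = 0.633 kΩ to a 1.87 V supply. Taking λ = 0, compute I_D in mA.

I_D = 0.202 mA

V_GS = V_G = 1.76 V, so V_ov = 1.76 − 1.38 = 0.38 V.
Assume saturation: I_D = ½ k_n V_ov² = 0.5 × 2.8 × 0.38² = 0.202 mA, giving V_DS = V_DD − I_D R_D = 1.87 − 0.202 × 0.633 = 1.74 V.
V_DS = 1.74 V ≥ V_ov = 0.38 V, confirming saturation.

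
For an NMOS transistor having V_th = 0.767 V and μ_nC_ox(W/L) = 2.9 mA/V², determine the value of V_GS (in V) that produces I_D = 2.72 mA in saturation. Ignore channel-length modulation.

V_GS = 2.14 V

In saturation I_D = ½ k_n (V_GS − V_th)², so V_GS − V_th = √(2 I_D / k_n) = √(2 × 2.72 / 2.9) = 1.37 V.
V_GS = 0.767 + 1.37 = 2.14 V.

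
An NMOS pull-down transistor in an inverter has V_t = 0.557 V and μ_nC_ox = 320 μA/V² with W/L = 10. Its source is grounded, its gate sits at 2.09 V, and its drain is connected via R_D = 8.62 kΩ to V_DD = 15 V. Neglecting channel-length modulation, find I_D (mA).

V_GS = V_G = 2.09 V, so V_ov = 2.09 − 0.557 = 1.53 V.
k_n = μ_nC_ox · (W/L) = 3.2 mA/V².
Assume saturation: I_D = ½ k_n V_ov² = 0.5 × 3.2 × 1.53² = 3.76 mA, giving V_DS = V_DD − I_D R_D = 15 − 3.76 × 8.62 = -17.4 V.
But -17.4 V < V_ov = 1.53 V, so the device is actually in triode.
In triode I_D = k_n[V_ov V_DS − ½ V_DS²] and I_D = (V_DD − V_DS)/R_D. Equating: 13.8 V_DS² − 43.29 V_DS + 15 = 0, giving V_DS = 0.397 V (the root below V_ov).
I_D = (15 − 0.397) / 8.62 = 1.69 mA.

I_D = 1.69 mA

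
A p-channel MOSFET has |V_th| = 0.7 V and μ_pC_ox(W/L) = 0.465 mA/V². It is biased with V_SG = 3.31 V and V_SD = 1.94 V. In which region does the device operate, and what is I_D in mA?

Triode; I_D = 1.48 mA

V_ov = V_SG − |V_th| = 3.31 − 0.7 = 2.61 V.
Since V_SD = 1.94 V < V_ov = 2.61 V, the device is in the triode region.
I_D = k_p [V_ov · V_SD − ½ V_SD²] = 0.465 × [2.61 × 1.94 − 0.5 × 1.94²] = 1.48 mA.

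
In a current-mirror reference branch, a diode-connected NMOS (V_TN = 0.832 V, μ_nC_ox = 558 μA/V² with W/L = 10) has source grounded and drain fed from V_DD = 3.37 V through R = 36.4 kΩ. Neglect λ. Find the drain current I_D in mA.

I_D = 0.0655 mA

With gate tied to drain, V_GS = V_DS ≥ V_GS − V_TN, so the device is in saturation.
k_n = μ_nC_ox · (W/L) = 5.58 mA/V².
KCL at the drain: ½ k_n (V_GS − V_TN)² = (V_DD − V_GS)/R.
Let x = V_GS − 0.832. Then 102 x² + x − 2.538 = 0, giving x = 0.153 V (positive root), so V_GS = 0.985 V.
I_D = (V_DD − V_GS)/R = (3.37 − 0.985) / 36.4 = 0.0655 mA.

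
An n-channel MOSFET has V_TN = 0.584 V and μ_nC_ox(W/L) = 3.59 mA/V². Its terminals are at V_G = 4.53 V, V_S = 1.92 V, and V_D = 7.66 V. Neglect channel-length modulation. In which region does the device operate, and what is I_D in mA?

Saturation; I_D = 7.37 mA

V_GS = V_G − V_S = 4.53 − 1.92 = 2.61 V; V_DS = V_D − V_S = 7.66 − 1.92 = 5.74 V.
V_ov = V_GS − V_TN = 2.61 − 0.584 = 2.03 V.
Since V_DS = 5.74 V ≥ V_ov = 2.03 V, the device is in saturation.
I_D = ½ k_n V_ov² = 0.5 × 3.59 × 2.03² = 7.37 mA.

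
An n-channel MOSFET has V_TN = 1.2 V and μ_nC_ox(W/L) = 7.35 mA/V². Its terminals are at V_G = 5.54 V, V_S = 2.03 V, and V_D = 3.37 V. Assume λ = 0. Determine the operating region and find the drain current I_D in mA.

Triode; I_D = 16.2 mA

V_GS = V_G − V_S = 5.54 − 2.03 = 3.51 V; V_DS = V_D − V_S = 3.37 − 2.03 = 1.34 V.
V_ov = V_GS − V_TN = 3.51 − 1.2 = 2.31 V.
Since V_DS = 1.34 V < V_ov = 2.31 V, the device is in the triode region.
I_D = k_n [V_ov · V_DS − ½ V_DS²] = 7.35 × [2.31 × 1.34 − 0.5 × 1.34²] = 16.2 mA.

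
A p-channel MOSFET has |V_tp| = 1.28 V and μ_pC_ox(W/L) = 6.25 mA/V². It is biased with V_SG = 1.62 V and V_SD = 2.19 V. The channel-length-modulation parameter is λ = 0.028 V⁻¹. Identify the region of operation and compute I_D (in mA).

V_ov = V_SG − |V_tp| = 1.62 − 1.28 = 0.34 V.
Since V_SD = 2.19 V ≥ V_ov = 0.34 V, the device is in saturation.
I_D = ½ k_p V_ov² (1 + λ V_SD) = 0.5 × 6.25 × 0.34² × (1 + 0.028 × 2.19) = 0.383 mA.

Saturation; I_D = 0.383 mA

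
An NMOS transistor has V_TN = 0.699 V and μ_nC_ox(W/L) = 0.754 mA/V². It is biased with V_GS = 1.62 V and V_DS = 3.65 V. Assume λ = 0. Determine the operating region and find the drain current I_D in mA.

Saturation; I_D = 0.320 mA

V_ov = V_GS − V_TN = 1.62 − 0.699 = 0.921 V.
Since V_DS = 3.65 V ≥ V_ov = 0.921 V, the device is in saturation.
I_D = ½ k_n V_ov² = 0.5 × 0.754 × 0.921² = 0.32 mA.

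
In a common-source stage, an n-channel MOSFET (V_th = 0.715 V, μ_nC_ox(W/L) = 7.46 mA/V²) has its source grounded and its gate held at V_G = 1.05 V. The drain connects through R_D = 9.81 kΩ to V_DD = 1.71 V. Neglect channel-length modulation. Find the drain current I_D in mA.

I_D = 0.167 mA

V_GS = V_G = 1.05 V, so V_ov = 1.05 − 0.715 = 0.335 V.
Assume saturation: I_D = ½ k_n V_ov² = 0.5 × 7.46 × 0.335² = 0.419 mA, giving V_DS = V_DD − I_D R_D = 1.71 − 0.419 × 9.81 = -2.4 V.
But -2.4 V < V_ov = 0.335 V, so the device is actually in triode.
In triode I_D = k_n[V_ov V_DS − ½ V_DS²] and I_D = (V_DD − V_DS)/R_D. Equating: 36.6 V_DS² − 25.52 V_DS + 1.71 = 0, giving V_DS = 0.0751 V (the root below V_ov).
I_D = (1.71 − 0.0751) / 9.81 = 0.167 mA.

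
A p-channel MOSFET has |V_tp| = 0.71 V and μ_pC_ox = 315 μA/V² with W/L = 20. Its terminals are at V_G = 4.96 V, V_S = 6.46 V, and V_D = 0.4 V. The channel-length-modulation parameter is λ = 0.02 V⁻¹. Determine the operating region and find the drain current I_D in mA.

Saturation; I_D = 2.20 mA

V_SG = V_S − V_G = 6.46 − 4.96 = 1.5 V; V_SD = V_S − V_D = 6.46 − 0.4 = 6.06 V.
k_p = μ_pC_ox · (W/L) = 6.3 mA/V².
V_ov = V_SG − |V_tp| = 1.5 − 0.71 = 0.79 V.
Since V_SD = 6.06 V ≥ V_ov = 0.79 V, the device is in saturation.
I_D = ½ k_p V_ov² (1 + λ V_SD) = 0.5 × 6.3 × 0.79² × (1 + 0.02 × 6.06) = 2.2 mA.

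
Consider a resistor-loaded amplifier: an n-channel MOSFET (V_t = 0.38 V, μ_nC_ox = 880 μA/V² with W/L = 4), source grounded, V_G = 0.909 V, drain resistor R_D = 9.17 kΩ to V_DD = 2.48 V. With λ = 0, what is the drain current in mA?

V_GS = V_G = 0.909 V, so V_ov = 0.909 − 0.38 = 0.529 V.
k_n = μ_nC_ox · (W/L) = 3.52 mA/V².
Assume saturation: I_D = ½ k_n V_ov² = 0.5 × 3.52 × 0.529² = 0.493 mA, giving V_DS = V_DD − I_D R_D = 2.48 − 0.493 × 9.17 = -2.04 V.
But -2.04 V < V_ov = 0.529 V, so the device is actually in triode.
In triode I_D = k_n[V_ov V_DS − ½ V_DS²] and I_D = (V_DD − V_DS)/R_D. Equating: 16.1 V_DS² − 18.08 V_DS + 2.48 = 0, giving V_DS = 0.16 V (the root below V_ov).
I_D = (2.48 − 0.16) / 9.17 = 0.253 mA.

I_D = 0.253 mA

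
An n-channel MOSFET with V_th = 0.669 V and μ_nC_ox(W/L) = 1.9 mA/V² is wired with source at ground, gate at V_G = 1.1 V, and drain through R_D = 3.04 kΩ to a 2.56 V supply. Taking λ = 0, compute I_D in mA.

V_GS = V_G = 1.1 V, so V_ov = 1.1 − 0.669 = 0.431 V.
Assume saturation: I_D = ½ k_n V_ov² = 0.5 × 1.9 × 0.431² = 0.176 mA, giving V_DS = V_DD − I_D R_D = 2.56 − 0.176 × 3.04 = 2.02 V.
V_DS = 2.02 V ≥ V_ov = 0.431 V, confirming saturation.

I_D = 0.176 mA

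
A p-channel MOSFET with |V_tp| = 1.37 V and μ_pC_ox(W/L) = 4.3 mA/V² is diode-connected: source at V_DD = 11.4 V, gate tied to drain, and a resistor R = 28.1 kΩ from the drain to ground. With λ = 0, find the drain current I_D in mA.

With gate tied to drain, V_SG = V_SD ≥ V_SG − |V_tp|, so the device is in saturation.
KCL at the drain: ½ k_p (V_SG − |V_tp|)² = (V_DD − V_SG)/R.
Let x = V_SG − 1.37. Then 60.4 x² + x − 10.03 = 0, giving x = 0.399 V (positive root), so V_SG = 1.77 V.
I_D = (V_DD − V_SG)/R = (11.4 − 1.77) / 28.1 = 0.343 mA.

I_D = 0.343 mA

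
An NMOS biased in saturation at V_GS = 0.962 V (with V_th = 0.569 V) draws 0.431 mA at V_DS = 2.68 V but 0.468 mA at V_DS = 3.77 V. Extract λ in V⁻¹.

λ = 0.0998 V⁻¹

With V_GS fixed, I_D ∝ (1 + λ V_DS) in saturation, so I_D2/I_D1 = (1 + λ V_DS2)/(1 + λ V_DS1).
0.468/0.431 = 1.086 = (1 + 3.77 λ)/(1 + 2.68 λ).
Solving: λ (I_D1 V_DS2 − I_D2 V_DS1) = I_D2 − I_D1, so λ = (0.468 − 0.431) / (0.431 × 3.77 − 0.468 × 2.68) = 0.037 / 0.371 = 0.0998 V⁻¹.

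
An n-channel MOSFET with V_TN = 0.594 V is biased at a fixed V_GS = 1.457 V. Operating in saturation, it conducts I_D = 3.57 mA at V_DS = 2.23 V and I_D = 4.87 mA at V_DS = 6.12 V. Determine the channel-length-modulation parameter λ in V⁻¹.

λ = 0.118 V⁻¹

With V_GS fixed, I_D ∝ (1 + λ V_DS) in saturation, so I_D2/I_D1 = (1 + λ V_DS2)/(1 + λ V_DS1).
4.87/3.57 = 1.364 = (1 + 6.12 λ)/(1 + 2.23 λ).
Solving: λ (I_D1 V_DS2 − I_D2 V_DS1) = I_D2 − I_D1, so λ = (4.87 − 3.57) / (3.57 × 6.12 − 4.87 × 2.23) = 1.3 / 11 = 0.118 V⁻¹.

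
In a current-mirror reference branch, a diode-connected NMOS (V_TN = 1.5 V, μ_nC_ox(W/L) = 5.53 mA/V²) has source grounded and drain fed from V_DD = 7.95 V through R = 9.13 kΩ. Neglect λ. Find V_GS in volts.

With gate tied to drain, V_GS = V_DS ≥ V_GS − V_TN, so the device is in saturation.
KCL at the drain: ½ k_n (V_GS − V_TN)² = (V_DD − V_GS)/R.
Let x = V_GS − 1.5. Then 25.2 x² + x − 6.45 = 0, giving x = 0.486 V (positive root), so V_GS = 1.99 V.
I_D = (V_DD − V_GS)/R = (7.95 − 1.99) / 9.13 = 0.653 mA.

V_GS = 1.99 V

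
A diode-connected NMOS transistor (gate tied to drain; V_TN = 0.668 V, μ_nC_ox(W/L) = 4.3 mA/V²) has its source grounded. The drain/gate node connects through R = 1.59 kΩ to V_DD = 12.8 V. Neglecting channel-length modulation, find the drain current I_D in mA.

With gate tied to drain, V_GS = V_DS ≥ V_GS − V_TN, so the device is in saturation.
KCL at the drain: ½ k_n (V_GS − V_TN)² = (V_DD − V_GS)/R.
Let x = V_GS − 0.668. Then 3.42 x² + x − 12.13 = 0, giving x = 1.74 V (positive root), so V_GS = 2.41 V.
I_D = (V_DD − V_GS)/R = (12.8 − 2.41) / 1.59 = 6.53 mA.

I_D = 6.53 mA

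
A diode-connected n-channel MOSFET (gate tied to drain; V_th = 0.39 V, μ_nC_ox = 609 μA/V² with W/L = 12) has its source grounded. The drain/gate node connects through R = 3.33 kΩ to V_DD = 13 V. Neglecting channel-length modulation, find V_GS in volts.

With gate tied to drain, V_GS = V_DS ≥ V_GS − V_th, so the device is in saturation.
k_n = μ_nC_ox · (W/L) = 7.308 mA/V².
KCL at the drain: ½ k_n (V_GS − V_th)² = (V_DD − V_GS)/R.
Let x = V_GS − 0.39. Then 12.2 x² + x − 12.61 = 0, giving x = 0.978 V (positive root), so V_GS = 1.37 V.
I_D = (V_DD − V_GS)/R = (13 − 1.37) / 3.33 = 3.49 mA.

V_GS = 1.37 V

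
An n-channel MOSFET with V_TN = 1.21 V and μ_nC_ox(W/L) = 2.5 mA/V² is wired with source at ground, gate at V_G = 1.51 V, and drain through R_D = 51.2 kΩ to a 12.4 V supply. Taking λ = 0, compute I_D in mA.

V_GS = V_G = 1.51 V, so V_ov = 1.51 − 1.21 = 0.3 V.
Assume saturation: I_D = ½ k_n V_ov² = 0.5 × 2.5 × 0.3² = 0.113 mA, giving V_DS = V_DD − I_D R_D = 12.4 − 0.113 × 51.2 = 6.64 V.
V_DS = 6.64 V ≥ V_ov = 0.3 V, confirming saturation.

I_D = 0.113 mA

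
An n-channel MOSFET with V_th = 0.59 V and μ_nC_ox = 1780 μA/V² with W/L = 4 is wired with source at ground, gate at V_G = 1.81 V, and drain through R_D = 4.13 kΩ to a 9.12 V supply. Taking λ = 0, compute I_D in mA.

V_GS = V_G = 1.81 V, so V_ov = 1.81 − 0.59 = 1.22 V.
k_n = μ_nC_ox · (W/L) = 7.12 mA/V².
Assume saturation: I_D = ½ k_n V_ov² = 0.5 × 7.12 × 1.22² = 5.3 mA, giving V_DS = V_DD − I_D R_D = 9.12 − 5.3 × 4.13 = -12.8 V.
But -12.8 V < V_ov = 1.22 V, so the device is actually in triode.
In triode I_D = k_n[V_ov V_DS − ½ V_DS²] and I_D = (V_DD − V_DS)/R_D. Equating: 14.7 V_DS² − 36.87 V_DS + 9.12 = 0, giving V_DS = 0.278 V (the root below V_ov).
I_D = (9.12 − 0.278) / 4.13 = 2.14 mA.

I_D = 2.14 mA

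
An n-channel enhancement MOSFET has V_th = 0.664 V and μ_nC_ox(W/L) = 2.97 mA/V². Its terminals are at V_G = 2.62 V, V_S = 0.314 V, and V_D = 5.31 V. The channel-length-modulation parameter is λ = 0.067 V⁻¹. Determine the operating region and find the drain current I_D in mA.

Saturation; I_D = 5.34 mA

V_GS = V_G − V_S = 2.62 − 0.314 = 2.31 V; V_DS = V_D − V_S = 5.31 − 0.314 = 5 V.
V_ov = V_GS − V_th = 2.31 − 0.664 = 1.64 V.
Since V_DS = 5 V ≥ V_ov = 1.64 V, the device is in saturation.
I_D = ½ k_n V_ov² (1 + λ V_DS) = 0.5 × 2.97 × 1.64² × (1 + 0.067 × 5) = 5.34 mA.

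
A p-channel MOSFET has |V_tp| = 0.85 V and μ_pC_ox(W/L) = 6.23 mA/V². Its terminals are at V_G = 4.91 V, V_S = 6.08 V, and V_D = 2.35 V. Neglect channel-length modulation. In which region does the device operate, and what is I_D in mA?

V_SG = V_S − V_G = 6.08 − 4.91 = 1.17 V; V_SD = V_S − V_D = 6.08 − 2.35 = 3.73 V.
V_ov = V_SG − |V_tp| = 1.17 − 0.85 = 0.32 V.
Since V_SD = 3.73 V ≥ V_ov = 0.32 V, the device is in saturation.
I_D = ½ k_p V_ov² = 0.5 × 6.23 × 0.32² = 0.319 mA.

Saturation; I_D = 0.319 mA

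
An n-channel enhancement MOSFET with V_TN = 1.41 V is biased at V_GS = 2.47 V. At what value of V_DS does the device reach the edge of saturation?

The boundary between triode and saturation is V_DS = V_GS − V_TN = V_ov.
V_ov = 2.47 − 1.41 = 1.06 V.

V_DS,sat = 1.06 V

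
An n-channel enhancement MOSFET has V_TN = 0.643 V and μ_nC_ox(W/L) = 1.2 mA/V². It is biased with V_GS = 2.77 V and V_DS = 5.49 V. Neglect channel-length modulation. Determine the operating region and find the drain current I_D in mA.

V_ov = V_GS − V_TN = 2.77 − 0.643 = 2.13 V.
Since V_DS = 5.49 V ≥ V_ov = 2.13 V, the device is in saturation.
I_D = ½ k_n V_ov² = 0.5 × 1.2 × 2.13² = 2.71 mA.

Saturation; I_D = 2.71 mA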